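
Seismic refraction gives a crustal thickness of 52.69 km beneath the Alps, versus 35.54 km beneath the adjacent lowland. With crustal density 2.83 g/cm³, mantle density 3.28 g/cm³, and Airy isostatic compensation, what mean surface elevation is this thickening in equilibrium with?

Excess crust Δ = 52.69 km − 35.54 km = 17.15 km, split between elevation h and root r with h + r = Δ.
Airy balance ρ_c h = (ρ_m − ρ_c) r gives r = h ρ_c/(ρ_m − ρ_c), so h (1 + ρ_c/(ρ_m − ρ_c)) = Δ, i.e. h = Δ (ρ_m − ρ_c)/ρ_m.
h = 17.15 km × 0.45/3.28 = 2.35 km.

2.35 km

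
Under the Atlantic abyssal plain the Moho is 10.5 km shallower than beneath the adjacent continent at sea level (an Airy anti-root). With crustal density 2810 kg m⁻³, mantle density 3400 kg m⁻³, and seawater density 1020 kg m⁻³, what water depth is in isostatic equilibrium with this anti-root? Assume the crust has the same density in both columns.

3.46 km

Replacing a thickness d of crust by seawater at the top must be balanced by replacing crust with mantle at the base: d (ρ_c − ρ_w) = a (ρ_m − ρ_c).
d = a (ρ_m − ρ_c)/(ρ_c − ρ_w) = 10.5 km × 590/1790 = 3.46 km.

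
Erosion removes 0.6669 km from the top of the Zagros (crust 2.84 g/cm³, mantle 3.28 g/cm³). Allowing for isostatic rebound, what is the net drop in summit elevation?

Rebound u = e ρ_c/ρ_m = 0.6669 km × 2.84/3.28 = 0.5774 km.
Net surface drop = e − u = 0.6669 km − 0.5774 km = e (ρ_m − ρ_c)/ρ_m = 0.0895 km.

0.0895 km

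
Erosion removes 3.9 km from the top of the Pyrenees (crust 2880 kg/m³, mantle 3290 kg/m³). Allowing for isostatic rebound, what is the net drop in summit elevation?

Rebound u = e ρ_c/ρ_m = 3.9 km × 2880/3290 = 3.414 km.
Net surface drop = e − u = 3.9 km − 3.414 km = e (ρ_m − ρ_c)/ρ_m = 0.486 km.

0.486 km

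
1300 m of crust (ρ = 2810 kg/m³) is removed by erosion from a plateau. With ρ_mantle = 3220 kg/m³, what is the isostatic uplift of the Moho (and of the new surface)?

Unloading: uplift u = e ρ_c/ρ_m = 1300 m × 2810/3220 = 1130 m.

1130 m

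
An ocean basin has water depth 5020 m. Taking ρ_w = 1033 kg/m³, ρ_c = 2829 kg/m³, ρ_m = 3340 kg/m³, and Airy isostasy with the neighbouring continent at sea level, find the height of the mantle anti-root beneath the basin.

17600 m

For local isostatic compensation: replacing crust with seawater at the top is compensated by replacing crust with mantle at the base: d (ρ_c − ρ_w) = a (ρ_m − ρ_c).
a = d (ρ_c − ρ_w)/(ρ_m − ρ_c) = 5020 m × 1796/511 = 17600 m.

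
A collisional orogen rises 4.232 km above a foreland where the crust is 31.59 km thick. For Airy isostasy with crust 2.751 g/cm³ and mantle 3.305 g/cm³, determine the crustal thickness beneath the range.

56.8 km

Root depth r = h ρ_c / (ρ_m − ρ_c) = 4.232 km × 2.751 / 0.554 = 21.01 km.
Total thickness = T + h + r = 31.59 km + 4.232 km + 21.01 km = 56.8 km.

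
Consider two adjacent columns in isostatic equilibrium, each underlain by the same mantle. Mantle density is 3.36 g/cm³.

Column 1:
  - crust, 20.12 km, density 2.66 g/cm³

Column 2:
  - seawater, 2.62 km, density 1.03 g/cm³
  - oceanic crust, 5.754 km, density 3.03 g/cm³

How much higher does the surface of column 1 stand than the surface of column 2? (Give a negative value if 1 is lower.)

For any compensation level in the mantle, the mantle terms cancel and isostasy reduces to e = (Σt_1 − Σt_2) − (Σ(ρt)_1 − Σ(ρt)_2) / ρ_m.
Σt_1 = 20.12 km; Σt_2 = 8.374 km; Σ(ρt)_1 = 53.5192; Σ(ρt)_2 = 20.13322 (in km·g/cm³).
e = (20.12 − 8.374) − (53.5192 − 20.13322) / 3.36 = 1.81 km.

1.81 km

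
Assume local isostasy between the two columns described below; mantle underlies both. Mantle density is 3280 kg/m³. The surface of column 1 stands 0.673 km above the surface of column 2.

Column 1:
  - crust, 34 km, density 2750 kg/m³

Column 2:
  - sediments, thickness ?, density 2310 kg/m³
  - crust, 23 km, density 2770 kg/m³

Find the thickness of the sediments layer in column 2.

Take the compensation level at the base of the deeper column (depth z_c below the surface of column 1) and equate Σ ρ_i t_i down to z_c; mantle fills any gap and the z_c terms cancel.
Column 1: 34×2750 + (z_c − 34)×3280
Column 2: 0.673×0 + x×2310 + 23×2770 + (z_c − 0.673 − 23 − x)×3280
The z_c×3280 term appears on both sides and cancels. Collect the known terms of each column as K = Σ(ρt)_known − 3280 × (depth of known layers): K_1 = 93500 − 3280×34 = −18020; K_2 = 63710 − 3280×(0.673 + 23) = −13937.44.
Balance: K_1 = K_2 − x×(3280 − 2310), so x = (K_2 − K_1)/(3280 − 2310) = 4082.56/970 = 4.21 km.

4.21 km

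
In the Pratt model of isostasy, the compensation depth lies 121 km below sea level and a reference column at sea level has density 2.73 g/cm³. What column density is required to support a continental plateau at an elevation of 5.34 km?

Pratt balance: ρ_ref D = ρ (D + h).
ρ = ρ_ref D/(D + h) = 2.73 × 121 km/(121 km + 5.34 km) = 2.61 g/cm³.

2.61 g/cm³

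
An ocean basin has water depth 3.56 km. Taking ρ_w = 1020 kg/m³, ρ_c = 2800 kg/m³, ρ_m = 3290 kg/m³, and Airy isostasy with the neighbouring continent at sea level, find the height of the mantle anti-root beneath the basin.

12.9 km

Equating mass per unit area of the two columns: replacing crust with seawater at the top is compensated by replacing crust with mantle at the base: d (ρ_c − ρ_w) = a (ρ_m − ρ_c).
a = d (ρ_c − ρ_w)/(ρ_m − ρ_c) = 3.56 km × 1780/490 = 12.9 km.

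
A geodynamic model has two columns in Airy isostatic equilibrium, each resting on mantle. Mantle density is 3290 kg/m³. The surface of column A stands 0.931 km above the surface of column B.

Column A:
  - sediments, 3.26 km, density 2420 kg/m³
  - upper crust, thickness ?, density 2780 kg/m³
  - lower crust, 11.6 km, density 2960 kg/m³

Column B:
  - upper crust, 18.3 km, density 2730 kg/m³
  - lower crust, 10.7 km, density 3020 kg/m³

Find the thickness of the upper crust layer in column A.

18.7 km

Take the compensation level at the base of the deeper column (depth z_c below the surface of column A) and equate Σ ρ_i t_i down to z_c; mantle fills any gap and the z_c terms cancel.
Column A: 3.26×2420 + x×2780 + 11.6×2960 + (z_c − 14.86 − x)×3290
Column B: 0.931×0 + 18.3×2730 + 10.7×3020 + (z_c − 0.931 − 29)×3290
The z_c×3290 term appears on both sides and cancels. Collect the known terms of each column as K = Σ(ρt)_known − 3290 × (depth of known layers): K_A = 42225.2 − 3290×14.86 = −6664.2; K_B = 82273 − 3290×(0.931 + 29) = −16199.99.
Balance: K_A − x×(3290 − 2780) = K_B, so x = (K_A − K_B)/(3290 − 2780) = 9535.79/510 = 18.7 km.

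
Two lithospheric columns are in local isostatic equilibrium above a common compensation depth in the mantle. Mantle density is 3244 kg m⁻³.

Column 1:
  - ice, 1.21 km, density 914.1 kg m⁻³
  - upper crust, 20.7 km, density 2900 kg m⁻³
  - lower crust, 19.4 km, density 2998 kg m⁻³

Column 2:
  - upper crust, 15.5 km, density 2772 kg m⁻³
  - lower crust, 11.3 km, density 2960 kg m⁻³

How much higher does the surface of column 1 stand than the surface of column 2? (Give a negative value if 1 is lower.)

For any compensation level in the mantle, the mantle terms cancel and isostasy reduces to e = (Σt_1 − Σt_2) − (Σ(ρt)_1 − Σ(ρt)_2) / ρ_m.
Σt_1 = 41.31 km; Σt_2 = 26.8 km; Σ(ρt)_1 = 119297.261; Σ(ρt)_2 = 76414 (in km·kg m⁻³).
e = (41.31 − 26.8) − (119297.261 − 76414) / 3244 = 1.29 km.

1.29 km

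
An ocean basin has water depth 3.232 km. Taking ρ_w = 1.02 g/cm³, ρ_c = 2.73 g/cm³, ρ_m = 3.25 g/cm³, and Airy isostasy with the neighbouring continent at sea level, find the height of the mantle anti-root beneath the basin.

For local isostatic compensation: replacing crust with seawater at the top is compensated by replacing crust with mantle at the base: d (ρ_c − ρ_w) = a (ρ_m − ρ_c).
a = d (ρ_c − ρ_w)/(ρ_m − ρ_c) = 3.232 km × 1.71/0.52 = 10.6 km.

10.6 km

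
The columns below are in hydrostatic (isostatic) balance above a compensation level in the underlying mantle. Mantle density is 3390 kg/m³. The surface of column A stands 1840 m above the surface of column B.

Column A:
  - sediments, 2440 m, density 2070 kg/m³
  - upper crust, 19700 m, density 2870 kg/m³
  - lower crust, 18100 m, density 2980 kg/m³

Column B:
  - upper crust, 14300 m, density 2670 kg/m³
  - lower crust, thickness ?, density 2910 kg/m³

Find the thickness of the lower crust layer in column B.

Take the compensation level at the base of the deeper column (depth z_c below the surface of column A) and equate Σ ρ_i t_i down to z_c; mantle fills any gap and the z_c terms cancel.
Column A: 2440×2070 + 19700×2870 + 18100×2980 + (z_c − 40240)×3390
Column B: 1840×0 + 14300×2670 + x×2910 + (z_c − 1840 − 14300 − x)×3390
The z_c×3390 term appears on both sides and cancels. Collect the known terms of each column as K = Σ(ρt)_known − 3390 × (depth of known layers): K_A = 115527800 − 3390×40240 = −20885800; K_B = 38181000 − 3390×(1840 + 14300) = −16533600.
Balance: K_A = K_B − x×(3390 − 2910), so x = (K_B − K_A)/(3390 − 2910) = 4352200/480 = 9070 m.

9070 m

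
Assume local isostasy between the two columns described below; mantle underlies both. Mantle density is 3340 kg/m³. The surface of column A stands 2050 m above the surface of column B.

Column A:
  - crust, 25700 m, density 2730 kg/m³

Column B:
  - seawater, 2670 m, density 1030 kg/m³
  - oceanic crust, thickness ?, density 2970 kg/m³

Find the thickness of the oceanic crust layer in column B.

Take the compensation level at the base of the deeper column (depth z_c below the surface of column A) and equate Σ ρ_i t_i down to z_c; mantle fills any gap and the z_c terms cancel.
Column A: 25700×2730 + (z_c − 25700)×3340
Column B: 2050×0 + 2670×1030 + x×2970 + (z_c − 2050 − 2670 − x)×3340
The z_c×3340 term appears on both sides and cancels. Collect the known terms of each column as K = Σ(ρt)_known − 3340 × (depth of known layers): K_A = 70161000 − 3340×25700 = −15677000; K_B = 2750100 − 3340×(2050 + 2670) = −13014700.
Balance: K_A = K_B − x×(3340 − 2970), so x = (K_B − K_A)/(3340 − 2970) = 2662300/370 = 7200 m.

7200 m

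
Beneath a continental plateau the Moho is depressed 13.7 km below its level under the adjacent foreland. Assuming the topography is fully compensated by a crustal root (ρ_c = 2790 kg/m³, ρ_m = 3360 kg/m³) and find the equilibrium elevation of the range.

Balancing pressure at the compensation depth: ρ_c h = (ρ_m − ρ_c) r.
h = r (ρ_m − ρ_c) / ρ_c = 13.7 km × (3360 − 2790) / 2790 = 2.8 km.

2.8 km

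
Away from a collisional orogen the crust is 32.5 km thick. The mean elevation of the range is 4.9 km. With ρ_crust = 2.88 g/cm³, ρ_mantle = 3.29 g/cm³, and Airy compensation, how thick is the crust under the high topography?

71.8 km

Root depth r = h ρ_c / (ρ_m − ρ_c) = 4.9 km × 2.88 / 0.41 = 34.42 km.
Total thickness = T + h + r = 32.5 km + 4.9 km + 34.42 km = 71.8 km.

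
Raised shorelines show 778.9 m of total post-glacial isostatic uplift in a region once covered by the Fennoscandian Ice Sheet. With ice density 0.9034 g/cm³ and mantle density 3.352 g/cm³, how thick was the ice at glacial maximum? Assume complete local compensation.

u = t ρ_ice/ρ_m → t = u ρ_m/ρ_ice = 778.9 m × 3.352/0.9034 = 2890 m.

2890 m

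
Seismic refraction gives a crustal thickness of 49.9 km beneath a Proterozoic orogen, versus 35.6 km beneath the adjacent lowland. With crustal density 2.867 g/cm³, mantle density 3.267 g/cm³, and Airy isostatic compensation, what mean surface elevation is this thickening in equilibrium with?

1.75 km

Excess crust Δ = 49.9 km − 35.6 km = 14.3 km, split between elevation h and root r with h + r = Δ.
Airy balance ρ_c h = (ρ_m − ρ_c) r gives r = h ρ_c/(ρ_m − ρ_c), so h (1 + ρ_c/(ρ_m − ρ_c)) = Δ, i.e. h = Δ (ρ_m − ρ_c)/ρ_m.
h = 14.3 km × 0.4/3.267 = 1.75 km.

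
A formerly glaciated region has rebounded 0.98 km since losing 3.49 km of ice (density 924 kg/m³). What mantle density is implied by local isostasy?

3290 kg/m³

ρ_m = ρ_ice t / u = 924 × 3.49 km/0.98 km = 3290 kg/m³.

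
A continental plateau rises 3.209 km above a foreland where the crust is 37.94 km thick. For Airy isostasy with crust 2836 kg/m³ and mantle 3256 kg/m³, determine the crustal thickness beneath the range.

62.8 km

Root depth r = h ρ_c / (ρ_m − ρ_c) = 3.209 km × 2836 / 420 = 21.67 km.
Total thickness = T + h + r = 37.94 km + 3.209 km + 21.67 km = 62.8 km.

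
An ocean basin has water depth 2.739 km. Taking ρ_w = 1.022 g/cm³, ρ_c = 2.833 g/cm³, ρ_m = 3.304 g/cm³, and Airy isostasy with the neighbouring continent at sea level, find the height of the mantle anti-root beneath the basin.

Equating mass per unit area of the two columns: replacing crust with seawater at the top is compensated by replacing crust with mantle at the base: d (ρ_c − ρ_w) = a (ρ_m − ρ_c).
a = d (ρ_c − ρ_w)/(ρ_m − ρ_c) = 2.739 km × 1.811/0.471 = 10.5 km.

10.5 km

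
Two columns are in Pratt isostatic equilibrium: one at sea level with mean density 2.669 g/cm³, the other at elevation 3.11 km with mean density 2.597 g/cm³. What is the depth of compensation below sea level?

112 km

ρ_ref D = ρ (D + h) → D (ρ_ref − ρ) = ρ h.
D = ρ h/(ρ_ref − ρ) = 2.597 × 3.11 km/(2.669 − 2.597) = 112 km.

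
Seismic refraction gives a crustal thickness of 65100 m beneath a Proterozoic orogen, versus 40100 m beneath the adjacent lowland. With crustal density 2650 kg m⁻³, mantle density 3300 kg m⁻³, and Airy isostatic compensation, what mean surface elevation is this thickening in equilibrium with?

4920 m

Excess crust Δ = 65100 m − 40100 m = 25000 m, split between elevation h and root r with h + r = Δ.
Airy balance ρ_c h = (ρ_m − ρ_c) r gives r = h ρ_c/(ρ_m − ρ_c), so h (1 + ρ_c/(ρ_m − ρ_c)) = Δ, i.e. h = Δ (ρ_m − ρ_c)/ρ_m.
h = 25000 m × 650/3300 = 4920 m.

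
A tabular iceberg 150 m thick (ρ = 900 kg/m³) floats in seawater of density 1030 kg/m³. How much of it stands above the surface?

18.9 m

Floating equilibrium: submerged depth d = t ρ_obj/ρ_fluid = 150 m × 900/1030 = 131.1 m.
Freeboard = t − d = 150 m − 131.1 m = 18.9 m.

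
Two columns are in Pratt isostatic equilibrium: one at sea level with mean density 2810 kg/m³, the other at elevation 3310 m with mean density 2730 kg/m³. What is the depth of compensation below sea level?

ρ_ref D = ρ (D + h) → D (ρ_ref − ρ) = ρ h.
D = ρ h/(ρ_ref − ρ) = 2730 × 3310 m/(2810 − 2730) = 113000 m.

113000 m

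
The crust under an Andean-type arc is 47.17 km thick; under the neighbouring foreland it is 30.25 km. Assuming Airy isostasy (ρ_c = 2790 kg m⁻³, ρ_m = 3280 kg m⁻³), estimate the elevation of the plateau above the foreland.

2.53 km

Excess crust Δ = 47.17 km − 30.25 km = 16.92 km, split between elevation h and root r with h + r = Δ.
Airy balance ρ_c h = (ρ_m − ρ_c) r gives r = h ρ_c/(ρ_m − ρ_c), so h (1 + ρ_c/(ρ_m − ρ_c)) = Δ, i.e. h = Δ (ρ_m − ρ_c)/ρ_m.
h = 16.92 km × 490/3280 = 2.53 km.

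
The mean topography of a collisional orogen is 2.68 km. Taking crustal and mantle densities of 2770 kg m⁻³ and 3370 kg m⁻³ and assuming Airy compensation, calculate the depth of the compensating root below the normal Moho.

12.4 km

Equating mass per unit area of the two columns: the weight of the topography is balanced by the buoyancy of the root, ρ_c h = (ρ_m − ρ_c) r.
r = h · ρ_c / (ρ_m − ρ_c) = 2.68 km × 2770 / (3370 − 2770) = 12.4 km.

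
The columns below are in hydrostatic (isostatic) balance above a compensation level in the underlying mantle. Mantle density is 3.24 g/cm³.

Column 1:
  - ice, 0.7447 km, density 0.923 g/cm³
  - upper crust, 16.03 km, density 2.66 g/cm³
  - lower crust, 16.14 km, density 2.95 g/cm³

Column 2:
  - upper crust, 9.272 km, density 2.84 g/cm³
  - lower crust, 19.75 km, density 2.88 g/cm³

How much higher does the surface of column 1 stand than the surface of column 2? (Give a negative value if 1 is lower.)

For any compensation level in the mantle, the mantle terms cancel and isostasy reduces to e = (Σt_1 − Σt_2) − (Σ(ρt)_1 − Σ(ρt)_2) / ρ_m.
Σt_1 = 32.9147 km; Σt_2 = 29.022 km; Σ(ρt)_1 = 90.9401581; Σ(ρt)_2 = 83.21248 (in km·g/cm³).
e = (32.9147 − 29.022) − (90.9401581 − 83.21248) / 3.24 = 1.51 km.

1.51 km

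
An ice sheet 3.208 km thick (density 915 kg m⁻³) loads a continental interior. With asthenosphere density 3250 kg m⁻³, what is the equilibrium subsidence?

For local isostatic compensation: the ice load ρ_ice t is balanced by mantle displaced below, ρ_m s.
s = t ρ_ice / ρ_m = 3.208 km × 915/3250 = 0.903 km.

0.903 km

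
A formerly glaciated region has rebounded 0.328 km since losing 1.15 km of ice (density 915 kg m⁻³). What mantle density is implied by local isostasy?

3210 kg m⁻³

ρ_m = ρ_ice t / u = 915 × 1.15 km/0.328 km = 3210 kg m⁻³.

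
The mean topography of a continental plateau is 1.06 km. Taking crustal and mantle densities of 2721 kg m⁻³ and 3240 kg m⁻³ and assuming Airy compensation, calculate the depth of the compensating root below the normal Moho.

5.56 km

For local isostatic compensation: the weight of the topography is balanced by the buoyancy of the root, ρ_c h = (ρ_m − ρ_c) r.
r = h · ρ_c / (ρ_m − ρ_c) = 1.06 km × 2721 / (3240 − 2721) = 5.56 km.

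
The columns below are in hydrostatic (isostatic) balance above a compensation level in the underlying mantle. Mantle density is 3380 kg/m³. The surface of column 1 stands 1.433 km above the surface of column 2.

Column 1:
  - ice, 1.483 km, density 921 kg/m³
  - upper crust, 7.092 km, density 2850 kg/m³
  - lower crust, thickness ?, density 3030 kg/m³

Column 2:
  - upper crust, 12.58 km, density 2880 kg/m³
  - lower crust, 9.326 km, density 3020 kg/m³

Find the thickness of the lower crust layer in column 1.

20.2 km

Take the compensation level at the base of the deeper column (depth z_c below the surface of column 1) and equate Σ ρ_i t_i down to z_c; mantle fills any gap and the z_c terms cancel.
Column 1: 1.483×921 + 7.092×2850 + x×3030 + (z_c − 8.575 − x)×3380
Column 2: 1.433×0 + 12.58×2880 + 9.326×3020 + (z_c − 1.433 − 21.906)×3380
The z_c×3380 term appears on both sides and cancels. Collect the known terms of each column as K = Σ(ρt)_known − 3380 × (depth of known layers): K_1 = 21578.043 − 3380×8.575 = −7405.457; K_2 = 64394.92 − 3380×(1.433 + 21.906) = −14490.9.
Balance: K_1 − x×(3380 − 3030) = K_2, so x = (K_1 − K_2)/(3380 − 3030) = 7085.44/350 = 20.2 km.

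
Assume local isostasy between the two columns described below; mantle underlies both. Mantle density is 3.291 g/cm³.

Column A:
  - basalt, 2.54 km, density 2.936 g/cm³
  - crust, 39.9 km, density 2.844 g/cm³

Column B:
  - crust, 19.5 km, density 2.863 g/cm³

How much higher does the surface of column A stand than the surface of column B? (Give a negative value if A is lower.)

3.16 km

For any compensation level in the mantle, the mantle terms cancel and isostasy reduces to e = (Σt_A − Σt_B) − (Σ(ρt)_A − Σ(ρt)_B) / ρ_m.
Σt_A = 42.44 km; Σt_B = 19.5 km; Σ(ρt)_A = 120.93304; Σ(ρt)_B = 55.8285 (in km·g/cm³).
e = (42.44 − 19.5) − (120.93304 − 55.8285) / 3.291 = 3.16 km.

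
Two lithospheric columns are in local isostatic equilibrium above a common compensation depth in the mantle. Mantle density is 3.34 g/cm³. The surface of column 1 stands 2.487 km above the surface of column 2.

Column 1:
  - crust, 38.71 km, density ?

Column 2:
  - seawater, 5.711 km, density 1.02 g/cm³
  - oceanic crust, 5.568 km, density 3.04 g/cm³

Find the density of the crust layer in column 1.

Take the compensation level at the base of the deeper column (depth z_c below the surface of column 1) and equate Σ ρ_i t_i down to z_c; mantle fills any gap and the z_c terms cancel.
Column 1: 38.71×ρ + (z_c − 38.71)×3.34
Column 2: 2.487×0 + 5.711×1.02 + 5.568×3.04 + (z_c − 2.487 − 11.279)×3.34
The z_c×3.34 term appears on both sides and cancels. Collect the known terms of each column as K = Σ(ρt)_known − 3.34 × (depth of known layers): K_1 = 0 − 3.34×38.71 = −129.2914; K_2 = 22.75194 − 3.34×(2.487 + 11.279) = −23.2265.
Balance: K_1 + 38.71×ρ = K_2, so ρ = (K_2 − K_1)/38.71 = 106.065/38.71 = 2.74 g/cm³.

2.74 g/cm³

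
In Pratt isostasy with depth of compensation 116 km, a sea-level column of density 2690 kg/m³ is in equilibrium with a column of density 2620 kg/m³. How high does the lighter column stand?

3.1 km

ρ_ref D = ρ (D + h) → h = D (ρ_ref − ρ)/ρ.
h = 116 km × (2690 − 2620)/2620 = 3.1 km.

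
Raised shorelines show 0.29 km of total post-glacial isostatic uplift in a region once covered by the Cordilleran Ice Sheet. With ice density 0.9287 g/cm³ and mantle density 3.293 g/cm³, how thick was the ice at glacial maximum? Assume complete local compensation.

u = t ρ_ice/ρ_m → t = u ρ_m/ρ_ice = 0.29 km × 3.293/0.9287 = 1.03 km.

1.03 km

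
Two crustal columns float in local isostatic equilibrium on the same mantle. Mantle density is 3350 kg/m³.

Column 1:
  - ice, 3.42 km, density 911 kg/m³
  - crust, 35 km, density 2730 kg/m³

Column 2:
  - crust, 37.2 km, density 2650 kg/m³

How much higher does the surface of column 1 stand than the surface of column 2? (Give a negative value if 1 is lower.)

1.19 km

For any compensation level in the mantle, the mantle terms cancel and isostasy reduces to e = (Σt_1 − Σt_2) − (Σ(ρt)_1 − Σ(ρt)_2) / ρ_m.
Σt_1 = 38.42 km; Σt_2 = 37.2 km; Σ(ρt)_1 = 98665.62; Σ(ρt)_2 = 98580 (in km·kg/m³).
e = (38.42 − 37.2) − (98665.62 − 98580) / 3350 = 1.19 km.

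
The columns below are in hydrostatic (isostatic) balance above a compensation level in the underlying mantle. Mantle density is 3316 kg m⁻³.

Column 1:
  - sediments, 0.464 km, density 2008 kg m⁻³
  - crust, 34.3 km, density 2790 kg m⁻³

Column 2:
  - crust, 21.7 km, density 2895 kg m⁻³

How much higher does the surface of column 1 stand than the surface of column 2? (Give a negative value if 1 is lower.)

2.87 km

For any compensation level in the mantle, the mantle terms cancel and isostasy reduces to e = (Σt_1 − Σt_2) − (Σ(ρt)_1 − Σ(ρt)_2) / ρ_m.
Σt_1 = 34.764 km; Σt_2 = 21.7 km; Σ(ρt)_1 = 96628.712; Σ(ρt)_2 = 62821.5 (in km·kg m⁻³).
e = (34.764 − 21.7) − (96628.712 − 62821.5) / 3316 = 2.87 km.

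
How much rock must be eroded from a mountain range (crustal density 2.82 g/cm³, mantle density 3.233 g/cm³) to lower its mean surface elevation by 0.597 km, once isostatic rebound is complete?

4.67 km

Net drop Δ = e − u = e − e ρ_c/ρ_m = e (ρ_m − ρ_c)/ρ_m.
e = Δ ρ_m/(ρ_m − ρ_c) = 0.597 km × 3.233/0.413 = 4.67 km.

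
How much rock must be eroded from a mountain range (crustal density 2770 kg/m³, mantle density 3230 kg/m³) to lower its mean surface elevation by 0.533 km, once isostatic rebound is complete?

Net drop Δ = e − u = e − e ρ_c/ρ_m = e (ρ_m − ρ_c)/ρ_m.
e = Δ ρ_m/(ρ_m − ρ_c) = 0.533 km × 3230/460 = 3.74 km.

3.74 km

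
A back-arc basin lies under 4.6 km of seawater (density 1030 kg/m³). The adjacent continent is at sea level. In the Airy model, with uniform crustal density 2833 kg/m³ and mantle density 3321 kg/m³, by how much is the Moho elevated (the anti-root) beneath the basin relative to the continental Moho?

In Airy isostatic equilibrium: replacing crust with seawater at the top is compensated by replacing crust with mantle at the base: d (ρ_c − ρ_w) = a (ρ_m − ρ_c).
a = d (ρ_c − ρ_w)/(ρ_m − ρ_c) = 4.6 km × 1803/488 = 17 km.

17 km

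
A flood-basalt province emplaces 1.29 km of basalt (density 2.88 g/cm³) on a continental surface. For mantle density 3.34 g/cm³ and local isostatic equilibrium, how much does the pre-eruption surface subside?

1.11 km

Subaerial loading: s = t ρ_load / ρ_m.
s = 1.29 km × 2.88/3.34 = 1.11 km.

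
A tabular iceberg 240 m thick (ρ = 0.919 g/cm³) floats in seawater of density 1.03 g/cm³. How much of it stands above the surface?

25.9 m

Floating equilibrium: submerged depth d = t ρ_obj/ρ_fluid = 240 m × 0.919/1.03 = 214.1 m.
Freeboard = t − d = 240 m − 214.1 m = 25.9 m.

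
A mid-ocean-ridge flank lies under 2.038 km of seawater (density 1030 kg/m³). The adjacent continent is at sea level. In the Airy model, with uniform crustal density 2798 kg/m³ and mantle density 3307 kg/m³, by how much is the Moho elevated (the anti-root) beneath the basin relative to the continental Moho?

Equating mass per unit area of the two columns: replacing crust with seawater at the top is compensated by replacing crust with mantle at the base: d (ρ_c − ρ_w) = a (ρ_m − ρ_c).
a = d (ρ_c − ρ_w)/(ρ_m − ρ_c) = 2.038 km × 1768/509 = 7.08 km.

7.08 km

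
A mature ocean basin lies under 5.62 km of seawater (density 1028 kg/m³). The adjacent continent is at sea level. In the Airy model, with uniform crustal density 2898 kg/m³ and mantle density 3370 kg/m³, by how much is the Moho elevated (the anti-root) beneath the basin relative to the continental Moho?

22.3 km

Isostatic balance requires: replacing crust with seawater at the top is compensated by replacing crust with mantle at the base: d (ρ_c − ρ_w) = a (ρ_m − ρ_c).
a = d (ρ_c − ρ_w)/(ρ_m − ρ_c) = 5.62 km × 1870/472 = 22.3 km.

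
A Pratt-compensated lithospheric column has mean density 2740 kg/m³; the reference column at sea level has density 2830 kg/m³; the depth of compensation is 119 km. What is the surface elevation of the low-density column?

3.91 km

ρ_ref D = ρ (D + h) → h = D (ρ_ref − ρ)/ρ.
h = 119 km × (2830 − 2740)/2740 = 3.91 km.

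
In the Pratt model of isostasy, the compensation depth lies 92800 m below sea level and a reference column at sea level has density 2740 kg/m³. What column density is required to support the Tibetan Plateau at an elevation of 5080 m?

Pratt balance: ρ_ref D = ρ (D + h).
ρ = ρ_ref D/(D + h) = 2740 × 92800 m/(92800 m + 5080 m) = 2600 kg/m³.

2600 kg/m³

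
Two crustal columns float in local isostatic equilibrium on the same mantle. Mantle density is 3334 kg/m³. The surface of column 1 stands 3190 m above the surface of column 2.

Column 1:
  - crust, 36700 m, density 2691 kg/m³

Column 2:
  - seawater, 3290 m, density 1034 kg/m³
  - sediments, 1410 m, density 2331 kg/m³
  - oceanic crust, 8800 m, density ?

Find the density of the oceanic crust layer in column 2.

Take the compensation level at the base of the deeper column (depth z_c below the surface of column 1) and equate Σ ρ_i t_i down to z_c; mantle fills any gap and the z_c terms cancel.
Column 1: 36700×2691 + (z_c − 36700)×3334
Column 2: 3190×0 + 3290×1034 + 1410×2331 + 8800×ρ + (z_c − 3190 − 13500)×3334
The z_c×3334 term appears on both sides and cancels. Collect the known terms of each column as K = Σ(ρt)_known − 3334 × (depth of known layers): K_1 = 98759700 − 3334×36700 = −23598100; K_2 = 6688570 − 3334×(3190 + 13500) = −48955890.
Balance: K_1 = K_2 + 8800×ρ, so ρ = (K_1 − K_2)/8800 = 25357800/8800 = 2880 kg/m³.

2880 kg/m³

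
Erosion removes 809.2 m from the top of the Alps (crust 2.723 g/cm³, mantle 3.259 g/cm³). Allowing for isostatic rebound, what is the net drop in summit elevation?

Rebound u = e ρ_c/ρ_m = 809.2 m × 2.723/3.259 = 676.1 m.
Net surface drop = e − u = 809.2 m − 676.1 m = e (ρ_m − ρ_c)/ρ_m = 133 m.

133 m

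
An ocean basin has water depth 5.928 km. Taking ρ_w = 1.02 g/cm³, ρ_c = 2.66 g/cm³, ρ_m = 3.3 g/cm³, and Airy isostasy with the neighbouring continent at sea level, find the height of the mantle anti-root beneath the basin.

15.2 km

Equating mass per unit area of the two columns: replacing crust with seawater at the top is compensated by replacing crust with mantle at the base: d (ρ_c − ρ_w) = a (ρ_m − ρ_c).
a = d (ρ_c − ρ_w)/(ρ_m − ρ_c) = 5.928 km × 1.64/0.64 = 15.2 km.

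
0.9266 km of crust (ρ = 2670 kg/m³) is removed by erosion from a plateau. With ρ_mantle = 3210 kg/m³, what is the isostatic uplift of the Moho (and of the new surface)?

Unloading: uplift u = e ρ_c/ρ_m = 0.9266 km × 2670/3210 = 0.771 km.

0.771 km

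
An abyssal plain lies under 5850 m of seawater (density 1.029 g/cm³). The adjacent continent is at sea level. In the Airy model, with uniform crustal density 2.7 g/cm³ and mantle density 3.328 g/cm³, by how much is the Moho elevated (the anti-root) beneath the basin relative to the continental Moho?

For local isostatic compensation: replacing crust with seawater at the top is compensated by replacing crust with mantle at the base: d (ρ_c − ρ_w) = a (ρ_m − ρ_c).
a = d (ρ_c − ρ_w)/(ρ_m − ρ_c) = 5850 m × 1.671/0.628 = 15600 m.

15600 m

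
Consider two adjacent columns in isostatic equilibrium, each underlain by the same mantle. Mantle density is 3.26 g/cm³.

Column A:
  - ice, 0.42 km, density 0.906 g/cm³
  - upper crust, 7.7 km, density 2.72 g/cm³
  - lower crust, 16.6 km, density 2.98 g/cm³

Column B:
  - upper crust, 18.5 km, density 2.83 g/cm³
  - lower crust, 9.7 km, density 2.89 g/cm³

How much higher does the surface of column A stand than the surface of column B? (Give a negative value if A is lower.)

−0.537 km

For any compensation level in the mantle, the mantle terms cancel and isostasy reduces to e = (Σt_A − Σt_B) − (Σ(ρt)_A − Σ(ρt)_B) / ρ_m.
Σt_A = 24.72 km; Σt_B = 28.2 km; Σ(ρt)_A = 70.79252; Σ(ρt)_B = 80.388 (in km·g/cm³).
e = (24.72 − 28.2) − (70.79252 − 80.388) / 3.26 = −0.537 km.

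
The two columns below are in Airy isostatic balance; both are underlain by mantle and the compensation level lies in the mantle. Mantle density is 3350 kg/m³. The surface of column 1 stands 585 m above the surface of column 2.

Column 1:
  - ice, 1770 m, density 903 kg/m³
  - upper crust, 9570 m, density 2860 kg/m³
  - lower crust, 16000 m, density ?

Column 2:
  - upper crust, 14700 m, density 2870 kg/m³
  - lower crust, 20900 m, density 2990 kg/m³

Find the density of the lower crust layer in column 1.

2880 kg/m³

Take the compensation level at the base of the deeper column (depth z_c below the surface of column 1) and equate Σ ρ_i t_i down to z_c; mantle fills any gap and the z_c terms cancel.
Column 1: 1770×903 + 9570×2860 + 16000×ρ + (z_c − 27340)×3350
Column 2: 585×0 + 14700×2870 + 20900×2990 + (z_c − 585 − 35600)×3350
The z_c×3350 term appears on both sides and cancels. Collect the known terms of each column as K = Σ(ρt)_known − 3350 × (depth of known layers): K_1 = 28968510 − 3350×27340 = −62620490; K_2 = 104680000 − 3350×(585 + 35600) = −16539750.
Balance: K_1 + 16000×ρ = K_2, so ρ = (K_2 − K_1)/16000 = 46080700/16000 = 2880 kg/m³.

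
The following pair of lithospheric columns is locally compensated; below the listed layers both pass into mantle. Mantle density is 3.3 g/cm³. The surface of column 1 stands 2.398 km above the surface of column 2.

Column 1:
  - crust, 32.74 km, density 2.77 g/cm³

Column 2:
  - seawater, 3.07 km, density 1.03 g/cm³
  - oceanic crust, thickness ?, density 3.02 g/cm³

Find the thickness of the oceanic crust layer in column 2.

Take the compensation level at the base of the deeper column (depth z_c below the surface of column 1) and equate Σ ρ_i t_i down to z_c; mantle fills any gap and the z_c terms cancel.
Column 1: 32.74×2.77 + (z_c − 32.74)×3.3
Column 2: 2.398×0 + 3.07×1.03 + x×3.02 + (z_c − 2.398 − 3.07 − x)×3.3
The z_c×3.3 term appears on both sides and cancels. Collect the known terms of each column as K = Σ(ρt)_known − 3.3 × (depth of known layers): K_1 = 90.6898 − 3.3×32.74 = −17.3522; K_2 = 3.1621 − 3.3×(2.398 + 3.07) = −14.8823.
Balance: K_1 = K_2 − x×(3.3 − 3.02), so x = (K_2 − K_1)/(3.3 − 3.02) = 2.4699/0.28 = 8.82 km.

8.82 km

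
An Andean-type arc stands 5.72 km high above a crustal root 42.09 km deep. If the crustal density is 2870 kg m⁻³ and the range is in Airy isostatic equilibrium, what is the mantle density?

Airy balance: ρ_c h = (ρ_m − ρ_c) r → ρ_m = ρ_c (1 + h/r).
ρ_m = 2870 × (1 + 5.72 km/42.09 km) = 3260 kg m⁻³.

3260 kg m⁻³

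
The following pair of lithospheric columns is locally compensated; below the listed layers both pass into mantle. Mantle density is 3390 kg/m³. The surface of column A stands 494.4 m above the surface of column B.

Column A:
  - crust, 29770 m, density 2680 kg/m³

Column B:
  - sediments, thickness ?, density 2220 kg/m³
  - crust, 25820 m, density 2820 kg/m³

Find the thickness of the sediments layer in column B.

4050 m

Take the compensation level at the base of the deeper column (depth z_c below the surface of column A) and equate Σ ρ_i t_i down to z_c; mantle fills any gap and the z_c terms cancel.
Column A: 29770×2680 + (z_c − 29770)×3390
Column B: 494.4×0 + x×2220 + 25820×2820 + (z_c − 494.4 − 25820 − x)×3390
The z_c×3390 term appears on both sides and cancels. Collect the known terms of each column as K = Σ(ρt)_known − 3390 × (depth of known layers): K_A = 79783600 − 3390×29770 = −21136700; K_B = 72812400 − 3390×(494.4 + 25820) = −16393416.
Balance: K_A = K_B − x×(3390 − 2220), so x = (K_B − K_A)/(3390 − 2220) = 4743280/1170 = 4050 m.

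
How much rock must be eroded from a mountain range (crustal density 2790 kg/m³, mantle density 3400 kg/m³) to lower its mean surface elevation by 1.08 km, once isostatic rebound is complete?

6.02 km

Net drop Δ = e − u = e − e ρ_c/ρ_m = e (ρ_m − ρ_c)/ρ_m.
e = Δ ρ_m/(ρ_m − ρ_c) = 1.08 km × 3400/610 = 6.02 km.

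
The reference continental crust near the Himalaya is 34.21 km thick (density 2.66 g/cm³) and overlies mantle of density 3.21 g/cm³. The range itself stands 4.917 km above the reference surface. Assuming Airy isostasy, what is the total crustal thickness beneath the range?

62.9 km

Root depth r = h ρ_c / (ρ_m − ρ_c) = 4.917 km × 2.66 / 0.55 = 23.78 km.
Total thickness = T + h + r = 34.21 km + 4.917 km + 23.78 km = 62.9 km.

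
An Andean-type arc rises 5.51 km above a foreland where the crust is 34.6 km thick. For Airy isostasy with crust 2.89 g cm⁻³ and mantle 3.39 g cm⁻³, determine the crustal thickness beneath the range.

Root depth r = h ρ_c / (ρ_m − ρ_c) = 5.51 km × 2.89 / 0.5 = 31.85 km.
Total thickness = T + h + r = 34.6 km + 5.51 km + 31.85 km = 72 km.

72 km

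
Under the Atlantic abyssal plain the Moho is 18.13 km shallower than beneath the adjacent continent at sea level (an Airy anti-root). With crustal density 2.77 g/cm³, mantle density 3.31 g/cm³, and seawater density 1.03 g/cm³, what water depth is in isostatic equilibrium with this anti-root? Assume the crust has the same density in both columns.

5.63 km

Replacing a thickness d of crust by seawater at the top must be balanced by replacing crust with mantle at the base: d (ρ_c − ρ_w) = a (ρ_m − ρ_c).
d = a (ρ_m − ρ_c)/(ρ_c − ρ_w) = 18.13 km × 0.54/1.74 = 5.63 km.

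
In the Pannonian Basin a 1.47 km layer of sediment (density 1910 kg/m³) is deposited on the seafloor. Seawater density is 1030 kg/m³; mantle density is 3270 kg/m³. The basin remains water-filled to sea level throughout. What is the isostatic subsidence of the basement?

Submarine loading: the sediment displaces seawater, and the subsidence is in turn flooded, so s (ρ_m − ρ_w) = t (ρ_sed − ρ_w).
s = 1.47 km × (1910 − 1030) / (3270 − 1030) = 0.578 km.

0.578 km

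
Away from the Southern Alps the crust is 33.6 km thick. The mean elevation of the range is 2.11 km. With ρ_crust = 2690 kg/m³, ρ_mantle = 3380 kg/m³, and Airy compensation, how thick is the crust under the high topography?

Root depth r = h ρ_c / (ρ_m − ρ_c) = 2.11 km × 2690 / 690 = 8.226 km.
Total thickness = T + h + r = 33.6 km + 2.11 km + 8.226 km = 43.9 km.

43.9 km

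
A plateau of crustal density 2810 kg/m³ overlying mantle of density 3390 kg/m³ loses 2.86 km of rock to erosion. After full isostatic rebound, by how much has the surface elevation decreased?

Rebound u = e ρ_c/ρ_m = 2.86 km × 2810/3390 = 2.371 km.
Net surface drop = e − u = 2.86 km − 2.371 km = e (ρ_m − ρ_c)/ρ_m = 0.489 km.

0.489 km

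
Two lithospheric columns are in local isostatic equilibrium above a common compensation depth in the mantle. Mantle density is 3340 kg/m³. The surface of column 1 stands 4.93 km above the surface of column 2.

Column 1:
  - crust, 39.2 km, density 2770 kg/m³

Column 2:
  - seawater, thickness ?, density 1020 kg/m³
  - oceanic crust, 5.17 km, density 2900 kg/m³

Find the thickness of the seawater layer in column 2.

1.55 km

Take the compensation level at the base of the deeper column (depth z_c below the surface of column 1) and equate Σ ρ_i t_i down to z_c; mantle fills any gap and the z_c terms cancel.
Column 1: 39.2×2770 + (z_c − 39.2)×3340
Column 2: 4.93×0 + x×1020 + 5.17×2900 + (z_c − 4.93 − 5.17 − x)×3340
The z_c×3340 term appears on both sides and cancels. Collect the known terms of each column as K = Σ(ρt)_known − 3340 × (depth of known layers): K_1 = 108584 − 3340×39.2 = −22344; K_2 = 14993 − 3340×(4.93 + 5.17) = −18741.
Balance: K_1 = K_2 − x×(3340 − 1020), so x = (K_2 − K_1)/(3340 − 1020) = 3603/2320 = 1.55 km.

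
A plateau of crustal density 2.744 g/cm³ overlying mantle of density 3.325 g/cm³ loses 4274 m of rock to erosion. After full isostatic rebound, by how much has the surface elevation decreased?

747 m

Rebound u = e ρ_c/ρ_m = 4274 m × 2.744/3.325 = 3527 m.
Net surface drop = e − u = 4274 m − 3527 m = e (ρ_m − ρ_c)/ρ_m = 747 m.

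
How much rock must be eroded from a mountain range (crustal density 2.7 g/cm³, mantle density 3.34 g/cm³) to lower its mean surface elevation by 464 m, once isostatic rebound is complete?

Net drop Δ = e − u = e − e ρ_c/ρ_m = e (ρ_m − ρ_c)/ρ_m.
e = Δ ρ_m/(ρ_m − ρ_c) = 464 m × 3.34/0.64 = 2420 m.

2420 m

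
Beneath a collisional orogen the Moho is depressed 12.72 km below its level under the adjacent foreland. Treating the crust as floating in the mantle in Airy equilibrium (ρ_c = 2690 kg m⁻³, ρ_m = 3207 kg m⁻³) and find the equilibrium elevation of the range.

By Archimedes' principle applied to the lithosphere: ρ_c h = (ρ_m − ρ_c) r.
h = r (ρ_m − ρ_c) / ρ_c = 12.72 km × (3207 − 2690) / 2690 = 2.44 km.

2.44 km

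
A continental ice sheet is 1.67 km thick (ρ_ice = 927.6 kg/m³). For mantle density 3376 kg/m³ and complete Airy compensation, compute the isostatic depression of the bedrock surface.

By Archimedes' principle applied to the lithosphere: the ice load ρ_ice t is balanced by mantle displaced below, ρ_m s.
s = t ρ_ice / ρ_m = 1.67 km × 927.6/3376 = 0.459 km.

0.459 km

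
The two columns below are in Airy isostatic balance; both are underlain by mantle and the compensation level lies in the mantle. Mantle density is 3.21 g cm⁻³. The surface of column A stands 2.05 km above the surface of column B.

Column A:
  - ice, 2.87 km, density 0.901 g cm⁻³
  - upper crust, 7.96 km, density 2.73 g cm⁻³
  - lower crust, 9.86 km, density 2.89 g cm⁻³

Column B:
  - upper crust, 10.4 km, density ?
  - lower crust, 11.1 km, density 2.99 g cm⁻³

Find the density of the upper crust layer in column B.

2.77 g cm⁻³

Take the compensation level at the base of the deeper column (depth z_c below the surface of column A) and equate Σ ρ_i t_i down to z_c; mantle fills any gap and the z_c terms cancel.
Column A: 2.87×0.901 + 7.96×2.73 + 9.86×2.89 + (z_c − 20.69)×3.21
Column B: 2.05×0 + 10.4×ρ + 11.1×2.99 + (z_c − 2.05 − 21.5)×3.21
The z_c×3.21 term appears on both sides and cancels. Collect the known terms of each column as K = Σ(ρt)_known − 3.21 × (depth of known layers): K_A = 52.81207 − 3.21×20.69 = −13.60283; K_B = 33.189 − 3.21×(2.05 + 21.5) = −42.4065.
Balance: K_A = K_B + 10.4×ρ, so ρ = (K_A − K_B)/10.4 = 28.8037/10.4 = 2.77 g cm⁻³.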